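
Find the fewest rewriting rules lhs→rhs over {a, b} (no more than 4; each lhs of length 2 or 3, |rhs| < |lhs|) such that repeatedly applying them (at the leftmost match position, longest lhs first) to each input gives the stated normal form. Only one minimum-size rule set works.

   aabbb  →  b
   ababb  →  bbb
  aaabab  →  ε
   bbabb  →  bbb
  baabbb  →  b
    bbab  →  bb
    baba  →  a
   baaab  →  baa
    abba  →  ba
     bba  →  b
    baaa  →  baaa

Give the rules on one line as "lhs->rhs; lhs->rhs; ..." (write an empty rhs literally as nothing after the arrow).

ab->; aba->b; bab->; bba->b

  | aabbb => abb => b
  | ababb => bbb
  | aaabab => aabb => ab => ε
  | bbabb => bbb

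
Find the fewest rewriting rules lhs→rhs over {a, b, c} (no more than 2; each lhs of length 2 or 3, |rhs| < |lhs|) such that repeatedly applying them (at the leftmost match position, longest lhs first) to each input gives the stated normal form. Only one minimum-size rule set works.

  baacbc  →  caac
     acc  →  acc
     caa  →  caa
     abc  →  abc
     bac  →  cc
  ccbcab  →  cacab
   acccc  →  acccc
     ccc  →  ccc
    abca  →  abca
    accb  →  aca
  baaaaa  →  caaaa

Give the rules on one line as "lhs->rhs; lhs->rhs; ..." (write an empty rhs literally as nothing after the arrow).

ba->c; cb->a

  | baacbc => cacbc => caac
  | acc
  | caa
  | abc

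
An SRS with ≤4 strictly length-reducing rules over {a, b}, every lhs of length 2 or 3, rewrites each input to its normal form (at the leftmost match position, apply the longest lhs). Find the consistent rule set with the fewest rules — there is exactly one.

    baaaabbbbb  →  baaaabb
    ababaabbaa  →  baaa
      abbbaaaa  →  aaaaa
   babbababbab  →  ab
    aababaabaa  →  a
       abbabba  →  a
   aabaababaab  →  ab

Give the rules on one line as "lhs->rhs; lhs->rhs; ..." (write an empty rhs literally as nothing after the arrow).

  | baaaabbbbb => baaaabb
  | ababaabbaa => baabbaa => baaa
  | abbbaaaa => aaaaa
  | babbababbab => bababbab => bbbab => ab

aba->; bba->; bbb->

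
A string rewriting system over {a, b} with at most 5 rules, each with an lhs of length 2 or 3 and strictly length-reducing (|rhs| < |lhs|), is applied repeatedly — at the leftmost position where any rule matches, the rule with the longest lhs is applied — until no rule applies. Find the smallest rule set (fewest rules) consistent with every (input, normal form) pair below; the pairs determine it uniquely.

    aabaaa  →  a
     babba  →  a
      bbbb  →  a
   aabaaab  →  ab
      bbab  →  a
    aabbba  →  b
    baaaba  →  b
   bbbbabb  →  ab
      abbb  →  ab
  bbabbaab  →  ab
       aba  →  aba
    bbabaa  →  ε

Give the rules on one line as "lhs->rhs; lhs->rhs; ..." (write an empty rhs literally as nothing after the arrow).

aa->b; aaa->; abb->a; bb->a

  | aabaaa => bbaaa => aaaa => a
  | babba => baa => bb => a
  | bbbb => abb => a
  | aabaaab => bbaaab => aaaab => ab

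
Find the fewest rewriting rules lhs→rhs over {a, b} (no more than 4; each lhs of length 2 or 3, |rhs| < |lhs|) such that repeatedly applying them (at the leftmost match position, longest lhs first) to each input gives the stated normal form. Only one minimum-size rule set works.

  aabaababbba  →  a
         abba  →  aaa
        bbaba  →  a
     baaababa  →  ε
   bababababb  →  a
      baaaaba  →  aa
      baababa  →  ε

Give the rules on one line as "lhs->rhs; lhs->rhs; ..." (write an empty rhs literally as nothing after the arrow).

  | aabaababbba => aababbba => abbba => aaba => a
  | abba => aaa
  | bbaba => aaba => a
  | baaababa => aababa => aba => ε

aba->; ba->; bb->a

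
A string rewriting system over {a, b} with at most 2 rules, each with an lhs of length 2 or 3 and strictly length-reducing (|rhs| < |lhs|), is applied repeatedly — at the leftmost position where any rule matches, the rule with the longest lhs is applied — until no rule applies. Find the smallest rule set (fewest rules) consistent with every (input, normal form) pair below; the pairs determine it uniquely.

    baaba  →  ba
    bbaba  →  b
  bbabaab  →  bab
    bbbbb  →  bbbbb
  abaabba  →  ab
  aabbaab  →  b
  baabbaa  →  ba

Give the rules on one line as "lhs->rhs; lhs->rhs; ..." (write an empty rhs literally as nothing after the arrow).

  | baaba => ba
  | bbaba => bba => b
  | bbabaab => bbaab => bab
  | bbbbb

aab->; bba->b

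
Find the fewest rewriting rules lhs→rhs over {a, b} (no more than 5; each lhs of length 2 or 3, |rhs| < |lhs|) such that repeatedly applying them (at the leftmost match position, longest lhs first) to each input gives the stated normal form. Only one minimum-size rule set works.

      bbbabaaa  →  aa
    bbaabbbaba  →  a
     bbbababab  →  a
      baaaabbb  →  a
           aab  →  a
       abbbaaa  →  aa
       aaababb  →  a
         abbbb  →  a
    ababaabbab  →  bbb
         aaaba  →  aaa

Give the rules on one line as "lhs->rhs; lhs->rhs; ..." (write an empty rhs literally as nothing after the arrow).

aab->a; ab->a; aba->bb; ba->a

  | bbbabaaa => bbabaaa => babaaa => abaaa => bbaa => baa => aa
  | bbaabbbaba => baabbbaba => aabbbaba => abbaba => ababa => bbba => bba => ba => a
  | bbbababab => bbababab => bababab => ababab => bbbab => bbab => bab => ab => a
  | baaaabbb => aaaabbb => aaabb => aab => a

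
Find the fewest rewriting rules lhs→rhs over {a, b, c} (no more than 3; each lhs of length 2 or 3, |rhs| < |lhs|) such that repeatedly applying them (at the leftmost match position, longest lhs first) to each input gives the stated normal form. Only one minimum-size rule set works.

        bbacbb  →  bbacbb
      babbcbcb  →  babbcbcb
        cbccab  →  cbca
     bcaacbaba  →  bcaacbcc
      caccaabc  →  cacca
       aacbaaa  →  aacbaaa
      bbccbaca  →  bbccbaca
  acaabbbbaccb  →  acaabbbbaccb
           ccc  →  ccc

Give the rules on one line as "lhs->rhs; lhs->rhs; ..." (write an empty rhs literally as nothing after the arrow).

  | bbacbb
  | babbcbcb
  | cbccab => cbca
  | bcaacbaba => bcaacbcc

aba->cc; abc->; cab->a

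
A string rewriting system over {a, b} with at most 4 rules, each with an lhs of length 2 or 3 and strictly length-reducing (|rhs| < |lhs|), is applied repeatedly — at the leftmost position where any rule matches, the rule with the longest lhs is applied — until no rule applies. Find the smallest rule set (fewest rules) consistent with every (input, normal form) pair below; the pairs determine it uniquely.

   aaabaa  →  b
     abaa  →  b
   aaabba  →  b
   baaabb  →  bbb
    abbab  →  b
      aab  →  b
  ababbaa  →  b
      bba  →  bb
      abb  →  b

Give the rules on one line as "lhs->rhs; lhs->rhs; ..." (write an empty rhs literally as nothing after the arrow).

ab->b; aba->ab; abb->ab; ba->b

  | aaabaa => aaaba => aaab => aab => ab => b
  | abaa => aba => ab => b
  | aaabba => aaaba => aaab => aab => ab => b
  | baaabb => baabb => babb => bbb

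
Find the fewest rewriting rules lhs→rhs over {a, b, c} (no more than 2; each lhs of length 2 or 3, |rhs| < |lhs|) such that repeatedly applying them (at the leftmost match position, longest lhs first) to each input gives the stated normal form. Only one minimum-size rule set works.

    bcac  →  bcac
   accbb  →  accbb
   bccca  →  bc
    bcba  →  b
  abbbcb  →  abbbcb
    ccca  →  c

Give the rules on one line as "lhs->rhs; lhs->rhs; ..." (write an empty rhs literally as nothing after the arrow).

  | bcac
  | accbb
  | bccca => bc
  | bcba => b

cba->; cca->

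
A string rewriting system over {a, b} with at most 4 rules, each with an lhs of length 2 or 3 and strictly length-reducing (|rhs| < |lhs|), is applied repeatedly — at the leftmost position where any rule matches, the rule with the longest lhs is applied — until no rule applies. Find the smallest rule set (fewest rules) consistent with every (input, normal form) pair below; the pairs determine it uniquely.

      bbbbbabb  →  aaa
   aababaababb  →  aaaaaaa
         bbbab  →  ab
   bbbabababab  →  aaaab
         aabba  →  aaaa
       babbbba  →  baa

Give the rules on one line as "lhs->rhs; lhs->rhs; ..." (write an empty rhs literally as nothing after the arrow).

aba->aa; bb->a; bbb->

  | bbbbbabb => bbabb => aabb => aaa
  | aababaababb => aaabaababb => aaaaababb => aaaaaabb => aaaaaaa
  | bbbab => ab
  | bbbabababab => abababab => aababab => aaabab => aaaab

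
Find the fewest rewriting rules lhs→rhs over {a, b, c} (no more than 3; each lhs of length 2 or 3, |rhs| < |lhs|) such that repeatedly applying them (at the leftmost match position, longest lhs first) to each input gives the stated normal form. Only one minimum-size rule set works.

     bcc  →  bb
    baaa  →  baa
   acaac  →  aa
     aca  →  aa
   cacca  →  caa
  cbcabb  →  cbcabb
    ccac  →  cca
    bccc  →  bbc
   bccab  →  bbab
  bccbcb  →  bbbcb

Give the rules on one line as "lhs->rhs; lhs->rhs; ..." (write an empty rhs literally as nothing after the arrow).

aaa->aa; ac->a; bcc->bb

  | bcc => bb
  | baaa => baa
  | acaac => aaac => aac => aa
  | aca => aa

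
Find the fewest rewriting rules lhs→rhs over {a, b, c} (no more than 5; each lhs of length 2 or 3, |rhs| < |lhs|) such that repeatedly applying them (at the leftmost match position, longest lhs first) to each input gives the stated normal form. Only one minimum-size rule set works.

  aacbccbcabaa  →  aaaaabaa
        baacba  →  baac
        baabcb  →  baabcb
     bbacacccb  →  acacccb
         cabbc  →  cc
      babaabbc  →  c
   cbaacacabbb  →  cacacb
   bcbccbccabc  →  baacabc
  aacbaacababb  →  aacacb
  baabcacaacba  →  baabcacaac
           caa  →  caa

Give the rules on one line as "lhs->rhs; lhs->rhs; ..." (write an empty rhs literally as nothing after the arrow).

  | aacbccbcabaa => aaacbcabaa => aaaaabaa
  | baacba => baac
  | baabcb
  | bbacacccb => acacccb

abb->bb; bb->; cba->c; cbc->a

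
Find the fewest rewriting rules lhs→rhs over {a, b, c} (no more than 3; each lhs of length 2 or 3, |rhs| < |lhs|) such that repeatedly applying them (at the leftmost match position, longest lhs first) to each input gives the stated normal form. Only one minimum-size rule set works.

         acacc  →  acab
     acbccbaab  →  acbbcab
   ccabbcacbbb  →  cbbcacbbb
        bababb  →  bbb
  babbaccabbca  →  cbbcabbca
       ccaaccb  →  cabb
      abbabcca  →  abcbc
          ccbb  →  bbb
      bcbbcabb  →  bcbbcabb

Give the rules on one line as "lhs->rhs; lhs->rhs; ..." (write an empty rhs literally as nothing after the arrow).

  | acacc => acab
  | acbccbaab => acbbbaab => acbbcab
  | ccabbcacbbb => babbcacbbb => cbbcacbbb
  | bababb => cbabb => ccbb => bbb

ba->c; cc->b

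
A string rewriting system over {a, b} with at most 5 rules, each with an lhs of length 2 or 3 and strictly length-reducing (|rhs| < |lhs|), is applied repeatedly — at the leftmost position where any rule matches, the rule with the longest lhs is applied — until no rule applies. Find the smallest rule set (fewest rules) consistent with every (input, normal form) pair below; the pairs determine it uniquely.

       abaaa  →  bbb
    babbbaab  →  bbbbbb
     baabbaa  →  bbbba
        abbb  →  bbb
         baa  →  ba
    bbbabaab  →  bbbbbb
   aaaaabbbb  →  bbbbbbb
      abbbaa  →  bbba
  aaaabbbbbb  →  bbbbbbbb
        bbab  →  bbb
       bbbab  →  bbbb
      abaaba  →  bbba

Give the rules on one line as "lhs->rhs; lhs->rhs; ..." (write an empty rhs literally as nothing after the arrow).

  | abaaa => baaa => bbb
  | babbbaab => bbbbaab => bbbbbb
  | baabbaa => bbbbaa => bbbba
  | abbb => bbb

aa->a; aaa->bb; aab->bb; ab->b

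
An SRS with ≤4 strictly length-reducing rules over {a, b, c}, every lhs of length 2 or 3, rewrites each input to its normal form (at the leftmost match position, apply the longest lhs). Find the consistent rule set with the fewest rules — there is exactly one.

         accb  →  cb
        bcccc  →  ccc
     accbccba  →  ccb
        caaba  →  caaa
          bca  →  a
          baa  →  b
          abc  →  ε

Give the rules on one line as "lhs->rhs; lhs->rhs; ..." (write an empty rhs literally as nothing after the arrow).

  | accb => cb
  | bcccc => ccc
  | accbccba => cbccba => ccba => ccb
  | caaba => caaa

ab->a; ac->; ba->b; bc->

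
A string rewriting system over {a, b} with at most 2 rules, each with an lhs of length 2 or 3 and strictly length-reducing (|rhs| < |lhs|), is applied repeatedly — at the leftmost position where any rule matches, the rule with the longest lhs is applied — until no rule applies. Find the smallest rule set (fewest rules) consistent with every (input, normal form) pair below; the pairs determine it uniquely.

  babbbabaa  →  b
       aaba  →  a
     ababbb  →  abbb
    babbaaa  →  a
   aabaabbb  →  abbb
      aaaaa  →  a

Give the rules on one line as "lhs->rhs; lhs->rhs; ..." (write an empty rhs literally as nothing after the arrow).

aa->a; ba->

  | babbbabaa => bbbabaa => bbbaa => bba => b
  | aaba => aba => a
  | ababbb => abbb
  | babbaaa => bbaaa => baa => a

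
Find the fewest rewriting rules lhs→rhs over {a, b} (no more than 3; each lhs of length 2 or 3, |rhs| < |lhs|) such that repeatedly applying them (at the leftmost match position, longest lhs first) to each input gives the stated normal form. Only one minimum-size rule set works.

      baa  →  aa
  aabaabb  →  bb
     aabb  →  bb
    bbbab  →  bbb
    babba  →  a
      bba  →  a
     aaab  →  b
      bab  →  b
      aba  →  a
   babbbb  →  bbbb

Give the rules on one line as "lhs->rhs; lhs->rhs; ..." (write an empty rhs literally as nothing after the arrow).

  | baa => aa
  | aabaabb => abaabb => baabb => aabb => abb => bb
  | aabb => abb => bb
  | bbbab => bbb

ab->b; ba->a; bab->b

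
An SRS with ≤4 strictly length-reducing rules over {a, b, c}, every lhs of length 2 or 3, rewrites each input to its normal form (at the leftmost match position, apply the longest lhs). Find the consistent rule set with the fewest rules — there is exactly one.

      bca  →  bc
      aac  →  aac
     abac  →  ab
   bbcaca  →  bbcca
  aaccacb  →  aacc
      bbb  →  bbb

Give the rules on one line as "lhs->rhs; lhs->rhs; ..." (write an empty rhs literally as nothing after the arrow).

  | bca => bc
  | aac
  | abac => ab
  | bbcaca => bbcca

acb->; bac->b; bca->bc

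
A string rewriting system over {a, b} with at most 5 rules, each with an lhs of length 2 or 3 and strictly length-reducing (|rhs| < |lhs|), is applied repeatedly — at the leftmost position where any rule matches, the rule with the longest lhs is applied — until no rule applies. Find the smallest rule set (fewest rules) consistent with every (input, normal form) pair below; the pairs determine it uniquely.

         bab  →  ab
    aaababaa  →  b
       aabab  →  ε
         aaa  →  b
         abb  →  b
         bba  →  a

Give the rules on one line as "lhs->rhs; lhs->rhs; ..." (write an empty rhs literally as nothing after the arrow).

aaa->b; abb->b; ba->a; bb->

  | bab => ab
  | aaababaa => bbabaa => abaa => aaa => b
  | aabab => aaab => bb => ε
  | aaa => b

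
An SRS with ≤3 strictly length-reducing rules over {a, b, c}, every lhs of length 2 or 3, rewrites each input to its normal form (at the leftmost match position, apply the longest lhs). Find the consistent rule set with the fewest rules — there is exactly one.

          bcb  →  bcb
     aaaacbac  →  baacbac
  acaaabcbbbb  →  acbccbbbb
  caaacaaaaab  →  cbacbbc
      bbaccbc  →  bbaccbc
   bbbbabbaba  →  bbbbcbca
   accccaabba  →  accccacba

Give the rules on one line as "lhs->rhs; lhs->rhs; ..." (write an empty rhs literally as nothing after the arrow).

  | bcb
  | aaaacbac => baacbac
  | acaaabcbbbb => acbabcbbbb => acbccbbbb
  | caaacaaaaab => cbacaaaaab => cbacbaaab => cbacbbab => cbacbbc

aaa->ba; ab->c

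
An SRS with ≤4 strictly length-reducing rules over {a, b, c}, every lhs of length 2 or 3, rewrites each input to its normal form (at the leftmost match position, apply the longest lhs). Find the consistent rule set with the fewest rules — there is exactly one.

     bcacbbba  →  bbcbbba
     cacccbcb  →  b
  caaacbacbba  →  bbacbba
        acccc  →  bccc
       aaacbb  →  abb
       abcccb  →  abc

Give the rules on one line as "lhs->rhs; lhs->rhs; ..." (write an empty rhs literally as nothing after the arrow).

aac->; acc->bc; ca->b; ccb->

  | bcacbbba => bbcbbba
  | cacccbcb => bcccbcb => bccb => b
  | caaacbacbba => baacbacbba => bbacbba
  | acccc => bccc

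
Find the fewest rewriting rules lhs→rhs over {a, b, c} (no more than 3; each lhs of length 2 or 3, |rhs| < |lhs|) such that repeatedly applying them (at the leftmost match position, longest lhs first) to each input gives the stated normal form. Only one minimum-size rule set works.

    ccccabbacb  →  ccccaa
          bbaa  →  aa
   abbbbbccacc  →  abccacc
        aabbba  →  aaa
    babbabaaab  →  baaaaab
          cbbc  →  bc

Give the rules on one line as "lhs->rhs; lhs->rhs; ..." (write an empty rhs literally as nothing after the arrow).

aba->aa; bb->; cb->

  | ccccabbacb => ccccaacb => ccccaa
  | bbaa => aa
  | abbbbbccacc => abbbccacc => abccacc
  | aabbba => aaba => aaa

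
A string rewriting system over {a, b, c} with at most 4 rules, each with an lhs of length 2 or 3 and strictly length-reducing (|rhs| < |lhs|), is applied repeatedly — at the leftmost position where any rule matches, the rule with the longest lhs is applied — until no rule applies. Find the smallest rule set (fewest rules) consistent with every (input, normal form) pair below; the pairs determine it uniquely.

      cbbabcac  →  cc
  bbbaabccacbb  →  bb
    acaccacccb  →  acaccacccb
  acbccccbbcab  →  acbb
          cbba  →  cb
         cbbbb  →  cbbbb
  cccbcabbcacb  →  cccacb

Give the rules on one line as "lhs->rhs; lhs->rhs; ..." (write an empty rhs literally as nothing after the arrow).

  | cbbabcac => cbbcac => cbac => cc
  | bbbaabccacbb => bbabccacbb => bbccacbb => bbacbb => bcbb => bb
  | acaccacccb
  | acbccccbbcab => acbccbbcab => acbbbcab => acbbab => acbb

ba->; bc->; bcc->b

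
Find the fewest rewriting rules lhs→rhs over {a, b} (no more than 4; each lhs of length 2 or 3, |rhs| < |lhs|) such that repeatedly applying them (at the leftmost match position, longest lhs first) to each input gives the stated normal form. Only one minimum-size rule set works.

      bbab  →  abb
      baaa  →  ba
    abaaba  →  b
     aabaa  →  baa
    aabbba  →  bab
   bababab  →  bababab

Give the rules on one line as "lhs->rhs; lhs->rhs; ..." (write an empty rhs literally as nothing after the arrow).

  | bbab => abb
  | baaa => ba
  | abaaba => abba => aab => b
  | aabaa => baa

aaa->a; aab->b; bba->ab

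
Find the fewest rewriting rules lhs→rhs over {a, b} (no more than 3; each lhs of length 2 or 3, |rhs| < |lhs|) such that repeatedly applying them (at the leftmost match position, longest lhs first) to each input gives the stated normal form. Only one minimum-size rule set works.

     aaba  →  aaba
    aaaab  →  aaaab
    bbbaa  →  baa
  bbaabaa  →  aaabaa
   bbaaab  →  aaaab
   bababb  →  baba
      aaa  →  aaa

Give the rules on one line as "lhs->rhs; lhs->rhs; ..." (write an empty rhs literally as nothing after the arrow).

  | aaba
  | aaaab
  | bbbaa => baa
  | bbaabaa => aaabaa

bb->; bba->aa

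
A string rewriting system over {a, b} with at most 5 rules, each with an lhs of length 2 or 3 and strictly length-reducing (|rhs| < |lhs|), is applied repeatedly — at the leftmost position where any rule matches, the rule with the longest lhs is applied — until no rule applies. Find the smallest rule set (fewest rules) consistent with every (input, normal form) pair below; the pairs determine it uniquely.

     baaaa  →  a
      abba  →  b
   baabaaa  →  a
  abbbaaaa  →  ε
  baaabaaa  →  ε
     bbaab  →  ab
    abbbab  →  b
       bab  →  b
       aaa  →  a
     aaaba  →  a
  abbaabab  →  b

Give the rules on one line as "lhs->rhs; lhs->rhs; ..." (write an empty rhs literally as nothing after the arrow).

  | baaaa => aaa => a
  | abba => aab => b
  | baabaaa => abaaa => aaa => a
  | abbbaaaa => abbaaaa => aabaaa => baaa => aa => ε

aa->; ba->; bb->b; bba->ab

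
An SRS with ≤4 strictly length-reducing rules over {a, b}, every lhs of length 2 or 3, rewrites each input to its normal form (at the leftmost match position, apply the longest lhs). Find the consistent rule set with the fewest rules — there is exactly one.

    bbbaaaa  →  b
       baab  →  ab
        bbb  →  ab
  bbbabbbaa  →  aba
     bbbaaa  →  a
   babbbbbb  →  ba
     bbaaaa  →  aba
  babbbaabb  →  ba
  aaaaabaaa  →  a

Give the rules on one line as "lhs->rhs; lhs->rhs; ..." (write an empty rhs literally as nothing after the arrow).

aa->b; aaa->b; abb->a; bbb->ab

  | bbbaaaa => abaaaa => abba => aa => b
  | baab => bbb => ab
  | bbb => ab
  | bbbabbbaa => ababbbaa => ababaa => ababb => aba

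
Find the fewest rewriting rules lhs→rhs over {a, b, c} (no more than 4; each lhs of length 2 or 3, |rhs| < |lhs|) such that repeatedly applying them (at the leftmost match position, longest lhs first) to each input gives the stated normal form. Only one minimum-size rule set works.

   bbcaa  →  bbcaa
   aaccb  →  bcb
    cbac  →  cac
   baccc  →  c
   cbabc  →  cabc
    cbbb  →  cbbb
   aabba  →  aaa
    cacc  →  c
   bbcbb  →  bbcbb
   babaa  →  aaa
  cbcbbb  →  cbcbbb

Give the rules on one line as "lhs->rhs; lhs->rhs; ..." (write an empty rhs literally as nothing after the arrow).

aac->b; acc->; ba->a

  | bbcaa
  | aaccb => bcb
  | cbac => cac
  | baccc => accc => c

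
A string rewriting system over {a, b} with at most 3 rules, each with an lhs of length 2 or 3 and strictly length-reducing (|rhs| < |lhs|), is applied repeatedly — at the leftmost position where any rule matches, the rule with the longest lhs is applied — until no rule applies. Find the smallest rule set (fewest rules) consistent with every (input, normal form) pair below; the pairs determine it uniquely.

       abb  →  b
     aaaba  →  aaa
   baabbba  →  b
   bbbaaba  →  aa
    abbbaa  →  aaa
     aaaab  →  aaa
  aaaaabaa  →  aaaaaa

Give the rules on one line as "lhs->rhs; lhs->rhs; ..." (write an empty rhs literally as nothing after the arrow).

ab->; ba->b; bb->a

  | abb => b
  | aaaba => aaa
  | baabbba => babbba => bbbba => abba => ba => b
  | bbbaaba => abaaba => aaba => aa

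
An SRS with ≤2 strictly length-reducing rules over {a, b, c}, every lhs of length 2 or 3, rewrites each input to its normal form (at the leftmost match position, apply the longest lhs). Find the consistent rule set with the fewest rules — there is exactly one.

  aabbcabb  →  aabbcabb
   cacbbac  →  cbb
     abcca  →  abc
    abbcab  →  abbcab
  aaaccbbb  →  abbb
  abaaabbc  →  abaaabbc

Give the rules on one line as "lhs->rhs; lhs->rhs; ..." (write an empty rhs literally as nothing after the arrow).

  | aabbcabb
  | cacbbac => cbbac => cbb
  | abcca => abc
  | abbcab

ac->; cca->c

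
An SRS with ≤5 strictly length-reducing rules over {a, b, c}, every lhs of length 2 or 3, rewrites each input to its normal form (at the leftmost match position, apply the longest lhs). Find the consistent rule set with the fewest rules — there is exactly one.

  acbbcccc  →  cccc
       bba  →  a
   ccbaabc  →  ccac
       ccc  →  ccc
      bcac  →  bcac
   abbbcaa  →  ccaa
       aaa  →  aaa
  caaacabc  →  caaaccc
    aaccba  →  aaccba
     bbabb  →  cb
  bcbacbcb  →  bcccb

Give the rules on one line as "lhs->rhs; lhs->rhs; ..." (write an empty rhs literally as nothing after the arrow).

ab->c; acb->b; bac->a; bb->

  | acbbcccc => bbcccc => cccc
  | bba => a
  | ccbaabc => ccbacc => ccac
  | ccc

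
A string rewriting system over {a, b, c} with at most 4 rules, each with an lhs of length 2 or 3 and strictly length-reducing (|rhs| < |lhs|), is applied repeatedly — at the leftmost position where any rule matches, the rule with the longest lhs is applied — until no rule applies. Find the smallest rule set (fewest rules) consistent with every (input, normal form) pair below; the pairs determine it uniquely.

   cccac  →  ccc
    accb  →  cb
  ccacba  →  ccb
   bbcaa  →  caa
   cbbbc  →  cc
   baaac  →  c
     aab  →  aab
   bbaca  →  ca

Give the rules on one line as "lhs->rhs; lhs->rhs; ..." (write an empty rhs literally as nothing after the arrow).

  | cccac => ccc
  | accb => cb
  | ccacba => ccba => ccb
  | bbcaa => bcaa => caa

ac->; ba->b; bc->c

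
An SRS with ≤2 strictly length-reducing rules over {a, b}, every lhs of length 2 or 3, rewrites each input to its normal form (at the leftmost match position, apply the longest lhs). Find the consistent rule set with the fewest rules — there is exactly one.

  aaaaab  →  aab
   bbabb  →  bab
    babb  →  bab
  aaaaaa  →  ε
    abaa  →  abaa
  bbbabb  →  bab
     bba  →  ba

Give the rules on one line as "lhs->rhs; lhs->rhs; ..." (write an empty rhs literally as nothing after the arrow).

  | aaaaab => aab
  | bbabb => babb => bab
  | babb => bab
  | aaaaaa => aaa => ε

aaa->; bb->b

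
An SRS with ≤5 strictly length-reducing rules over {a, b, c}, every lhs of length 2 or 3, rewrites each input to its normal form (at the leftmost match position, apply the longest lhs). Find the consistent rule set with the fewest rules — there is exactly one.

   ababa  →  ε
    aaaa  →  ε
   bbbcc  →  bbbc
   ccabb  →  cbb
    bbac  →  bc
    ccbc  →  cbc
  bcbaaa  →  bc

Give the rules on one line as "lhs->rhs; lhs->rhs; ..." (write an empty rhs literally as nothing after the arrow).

  | ababa => baba => ba => ε
  | aaaa => aa => ε
  | bbbcc => bbbc
  | ccabb => cabb => cbb

aa->; ab->b; ba->; cc->c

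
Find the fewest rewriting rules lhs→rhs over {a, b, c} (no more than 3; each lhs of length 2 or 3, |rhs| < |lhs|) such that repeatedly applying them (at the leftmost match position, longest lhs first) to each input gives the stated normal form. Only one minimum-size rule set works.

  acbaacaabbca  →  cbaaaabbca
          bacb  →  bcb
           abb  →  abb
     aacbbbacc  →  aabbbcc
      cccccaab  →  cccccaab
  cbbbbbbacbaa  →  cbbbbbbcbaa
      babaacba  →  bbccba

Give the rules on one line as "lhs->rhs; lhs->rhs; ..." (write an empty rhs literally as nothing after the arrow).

aac->aa; aba->bc; ac->c

  | acbaacaabbca => cbaacaabbca => cbaaaabbca
  | bacb => bcb
  | abb
  | aacbbbacc => aabbbacc => aabbbcc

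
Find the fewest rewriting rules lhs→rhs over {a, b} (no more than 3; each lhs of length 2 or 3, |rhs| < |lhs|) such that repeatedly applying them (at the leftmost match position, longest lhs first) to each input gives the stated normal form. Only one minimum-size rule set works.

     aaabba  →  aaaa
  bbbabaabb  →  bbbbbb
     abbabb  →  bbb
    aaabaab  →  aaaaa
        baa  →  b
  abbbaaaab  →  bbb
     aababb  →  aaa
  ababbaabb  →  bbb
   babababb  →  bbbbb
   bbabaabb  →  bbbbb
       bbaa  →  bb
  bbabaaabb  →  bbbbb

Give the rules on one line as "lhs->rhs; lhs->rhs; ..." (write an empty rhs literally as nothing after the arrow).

  | aaabba => aaaba => aaaa
  | bbbabaabb => bbbbaabb => bbbbabb => bbbbbb
  | abbabb => babb => bbb
  | aaabaab => aaaaab => aaaaa

aab->aa; ab->; ba->b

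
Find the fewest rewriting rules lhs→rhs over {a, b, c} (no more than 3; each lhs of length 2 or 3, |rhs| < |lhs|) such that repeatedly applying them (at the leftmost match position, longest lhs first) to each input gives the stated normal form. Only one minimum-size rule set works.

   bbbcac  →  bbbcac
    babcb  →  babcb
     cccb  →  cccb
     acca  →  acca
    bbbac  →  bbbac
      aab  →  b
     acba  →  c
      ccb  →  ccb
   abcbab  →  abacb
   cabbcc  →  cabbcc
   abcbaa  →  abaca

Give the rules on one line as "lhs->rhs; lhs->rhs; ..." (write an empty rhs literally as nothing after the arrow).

  | bbbcac
  | babcb
  | cccb
  | acca

aa->; cba->ac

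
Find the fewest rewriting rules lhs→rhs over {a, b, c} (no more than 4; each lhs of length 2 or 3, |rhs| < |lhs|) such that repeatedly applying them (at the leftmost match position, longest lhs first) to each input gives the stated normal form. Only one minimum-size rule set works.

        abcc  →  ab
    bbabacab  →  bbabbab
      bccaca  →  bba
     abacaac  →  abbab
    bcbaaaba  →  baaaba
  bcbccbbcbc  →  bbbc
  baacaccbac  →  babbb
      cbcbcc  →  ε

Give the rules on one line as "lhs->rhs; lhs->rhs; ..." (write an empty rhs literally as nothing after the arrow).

ac->b; cb->; cc->

  | abcc => ab
  | bbabacab => bbabbab
  | bccaca => baca => bba
  | abacaac => abbaac => abbab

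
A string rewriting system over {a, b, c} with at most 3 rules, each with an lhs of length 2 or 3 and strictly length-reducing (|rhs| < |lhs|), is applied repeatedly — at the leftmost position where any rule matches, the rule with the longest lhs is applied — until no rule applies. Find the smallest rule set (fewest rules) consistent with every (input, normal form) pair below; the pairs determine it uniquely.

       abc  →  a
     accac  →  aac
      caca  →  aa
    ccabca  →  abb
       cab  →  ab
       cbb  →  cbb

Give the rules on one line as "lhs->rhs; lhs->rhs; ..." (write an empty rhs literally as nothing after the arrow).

bc->; bca->bb; ca->a

  | abc => a
  | accac => acac => aac
  | caca => aca => aa
  | ccabca => cabca => abca => abb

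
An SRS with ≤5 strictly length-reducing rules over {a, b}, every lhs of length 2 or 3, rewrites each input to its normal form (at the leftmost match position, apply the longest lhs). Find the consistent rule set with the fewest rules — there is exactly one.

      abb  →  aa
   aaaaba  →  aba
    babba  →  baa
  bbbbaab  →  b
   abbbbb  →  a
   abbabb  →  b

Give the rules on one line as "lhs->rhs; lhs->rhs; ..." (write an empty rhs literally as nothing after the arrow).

aaa->; aab->; bb->a; bba->a

  | abb => aa
  | aaaaba => aba
  | babba => baa
  | bbbbaab => abbaab => aaab => b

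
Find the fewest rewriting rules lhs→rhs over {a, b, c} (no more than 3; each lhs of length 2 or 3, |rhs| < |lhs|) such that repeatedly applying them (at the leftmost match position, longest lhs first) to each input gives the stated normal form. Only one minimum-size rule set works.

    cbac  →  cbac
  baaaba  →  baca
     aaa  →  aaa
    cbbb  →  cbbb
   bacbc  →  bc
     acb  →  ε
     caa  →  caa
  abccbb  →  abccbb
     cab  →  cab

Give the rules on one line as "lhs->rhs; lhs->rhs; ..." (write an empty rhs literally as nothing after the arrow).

  | cbac
  | baaaba => baca
  | aaa
  | cbbb

aab->c; acb->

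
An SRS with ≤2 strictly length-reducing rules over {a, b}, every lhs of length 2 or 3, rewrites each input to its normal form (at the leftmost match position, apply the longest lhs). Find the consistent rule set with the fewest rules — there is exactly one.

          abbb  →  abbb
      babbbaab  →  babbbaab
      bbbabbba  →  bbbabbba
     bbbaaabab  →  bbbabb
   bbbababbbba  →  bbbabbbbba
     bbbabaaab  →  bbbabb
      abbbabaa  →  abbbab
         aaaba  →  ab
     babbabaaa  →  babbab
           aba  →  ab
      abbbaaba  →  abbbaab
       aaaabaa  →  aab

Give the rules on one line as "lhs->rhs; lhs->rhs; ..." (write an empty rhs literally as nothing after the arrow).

  | abbb
  | babbbaab
  | bbbabbba
  | bbbaaabab => bbbabab => bbbabb

aaa->a; aba->ab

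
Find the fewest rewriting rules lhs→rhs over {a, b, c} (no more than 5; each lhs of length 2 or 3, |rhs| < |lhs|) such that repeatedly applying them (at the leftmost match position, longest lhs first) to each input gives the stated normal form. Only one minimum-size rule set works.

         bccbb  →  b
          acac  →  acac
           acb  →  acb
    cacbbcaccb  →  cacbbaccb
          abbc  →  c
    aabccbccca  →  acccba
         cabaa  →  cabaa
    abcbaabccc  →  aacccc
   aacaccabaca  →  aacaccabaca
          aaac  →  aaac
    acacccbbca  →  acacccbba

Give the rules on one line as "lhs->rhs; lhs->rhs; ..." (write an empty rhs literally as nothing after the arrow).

aab->ac; abb->; bc->b; bcb->

  | bccbb => bcbb => b
  | acac
  | acb
  | cacbbcaccb => cacbbaccb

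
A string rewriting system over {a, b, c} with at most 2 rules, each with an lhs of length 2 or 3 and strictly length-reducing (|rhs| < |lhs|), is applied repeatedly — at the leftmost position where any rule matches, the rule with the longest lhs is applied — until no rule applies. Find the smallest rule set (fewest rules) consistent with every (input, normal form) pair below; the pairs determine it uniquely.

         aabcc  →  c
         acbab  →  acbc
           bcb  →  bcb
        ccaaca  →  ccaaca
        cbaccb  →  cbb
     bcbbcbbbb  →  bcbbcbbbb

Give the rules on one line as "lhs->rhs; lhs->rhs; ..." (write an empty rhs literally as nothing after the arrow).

ab->c; acc->

  | aabcc => accc => c
  | acbab => acbc
  | bcb
  | ccaaca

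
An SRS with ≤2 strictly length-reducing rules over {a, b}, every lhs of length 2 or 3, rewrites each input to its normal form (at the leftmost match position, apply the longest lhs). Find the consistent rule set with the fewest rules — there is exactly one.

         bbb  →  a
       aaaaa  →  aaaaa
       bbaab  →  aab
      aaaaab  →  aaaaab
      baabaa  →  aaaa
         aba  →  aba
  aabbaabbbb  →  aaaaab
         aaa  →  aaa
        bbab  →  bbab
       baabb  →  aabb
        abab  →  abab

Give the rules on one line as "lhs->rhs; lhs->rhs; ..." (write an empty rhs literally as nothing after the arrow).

  | bbb => a
  | aaaaa
  | bbaab => baab => aab
  | aaaaab

baa->aa; bbb->a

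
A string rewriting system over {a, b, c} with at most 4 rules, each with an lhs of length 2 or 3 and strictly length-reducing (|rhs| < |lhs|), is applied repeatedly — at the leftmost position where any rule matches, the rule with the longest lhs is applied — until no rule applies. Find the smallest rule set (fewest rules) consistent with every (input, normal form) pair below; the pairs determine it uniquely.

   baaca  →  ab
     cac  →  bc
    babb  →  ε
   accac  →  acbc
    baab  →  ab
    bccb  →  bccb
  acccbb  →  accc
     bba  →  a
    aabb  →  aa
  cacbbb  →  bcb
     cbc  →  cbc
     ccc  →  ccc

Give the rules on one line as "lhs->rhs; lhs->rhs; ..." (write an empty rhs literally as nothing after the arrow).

ba->; bb->; ca->b

  | baaca => aca => ab
  | cac => bc
  | babb => bb => ε
  | accac => acbc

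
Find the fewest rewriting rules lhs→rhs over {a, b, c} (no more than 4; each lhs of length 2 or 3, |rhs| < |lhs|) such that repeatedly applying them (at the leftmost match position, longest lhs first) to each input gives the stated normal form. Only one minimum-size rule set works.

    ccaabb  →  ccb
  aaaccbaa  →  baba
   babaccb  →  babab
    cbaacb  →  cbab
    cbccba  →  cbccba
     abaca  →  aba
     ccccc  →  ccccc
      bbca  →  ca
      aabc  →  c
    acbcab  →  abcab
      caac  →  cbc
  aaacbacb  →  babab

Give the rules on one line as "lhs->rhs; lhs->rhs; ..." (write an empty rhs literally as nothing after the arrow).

aa->b; ac->a; baa->ba; bb->

  | ccaabb => ccbbb => ccb
  | aaaccbaa => baccbaa => bacbaa => babaa => baba
  | babaccb => babacb => babab
  | cbaacb => cbacb => cbab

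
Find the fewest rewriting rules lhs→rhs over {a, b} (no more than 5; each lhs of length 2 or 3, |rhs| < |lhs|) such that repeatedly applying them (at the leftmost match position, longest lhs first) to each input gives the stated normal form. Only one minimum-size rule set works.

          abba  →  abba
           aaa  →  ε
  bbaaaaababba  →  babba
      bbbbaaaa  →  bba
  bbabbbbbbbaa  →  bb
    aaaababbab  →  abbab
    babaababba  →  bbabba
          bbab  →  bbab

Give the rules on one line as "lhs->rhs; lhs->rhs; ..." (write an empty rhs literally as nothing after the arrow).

aa->; aaa->; aba->a; bbb->b

  | abba
  | aaa => ε
  | bbaaaaababba => bbaababba => bbbabba => babba
  | bbbbaaaa => bbaaaa => bba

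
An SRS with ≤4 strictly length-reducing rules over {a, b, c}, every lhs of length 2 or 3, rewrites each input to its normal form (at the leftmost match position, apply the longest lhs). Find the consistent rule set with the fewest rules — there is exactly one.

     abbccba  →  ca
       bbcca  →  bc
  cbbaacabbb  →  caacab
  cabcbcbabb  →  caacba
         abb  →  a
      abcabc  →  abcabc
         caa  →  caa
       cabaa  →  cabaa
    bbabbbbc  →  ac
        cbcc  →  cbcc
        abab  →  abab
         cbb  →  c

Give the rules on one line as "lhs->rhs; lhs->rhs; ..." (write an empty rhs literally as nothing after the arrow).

acc->cb; bb->; bcb->a; cca->bc

  | abbccba => accba => cbba => ca
  | bbcca => cca => bc
  | cbbaacabbb => caacabbb => caacab
  | cabcbcbabb => caacbabb => caacba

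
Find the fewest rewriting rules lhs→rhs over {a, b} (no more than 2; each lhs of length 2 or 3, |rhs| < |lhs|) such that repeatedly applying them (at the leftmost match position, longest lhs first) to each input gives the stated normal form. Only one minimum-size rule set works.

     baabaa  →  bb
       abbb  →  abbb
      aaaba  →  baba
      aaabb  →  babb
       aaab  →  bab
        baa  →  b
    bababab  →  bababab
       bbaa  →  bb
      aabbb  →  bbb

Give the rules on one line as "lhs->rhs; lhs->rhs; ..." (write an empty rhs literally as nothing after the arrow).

  | baabaa => bbaa => bb
  | abbb
  | aaaba => baba
  | aaabb => babb

aa->; aaa->ba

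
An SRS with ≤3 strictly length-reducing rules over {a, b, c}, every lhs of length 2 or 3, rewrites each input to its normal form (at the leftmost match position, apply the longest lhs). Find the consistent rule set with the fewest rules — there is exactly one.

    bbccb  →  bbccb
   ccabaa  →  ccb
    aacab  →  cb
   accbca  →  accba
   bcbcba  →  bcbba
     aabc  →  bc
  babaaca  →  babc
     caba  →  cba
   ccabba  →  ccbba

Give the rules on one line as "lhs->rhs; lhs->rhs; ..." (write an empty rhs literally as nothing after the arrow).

aa->; ca->c; cbc->cb

  | bbccb
  | ccabaa => ccbaa => ccb
  | aacab => cab => cb
  | accbca => accba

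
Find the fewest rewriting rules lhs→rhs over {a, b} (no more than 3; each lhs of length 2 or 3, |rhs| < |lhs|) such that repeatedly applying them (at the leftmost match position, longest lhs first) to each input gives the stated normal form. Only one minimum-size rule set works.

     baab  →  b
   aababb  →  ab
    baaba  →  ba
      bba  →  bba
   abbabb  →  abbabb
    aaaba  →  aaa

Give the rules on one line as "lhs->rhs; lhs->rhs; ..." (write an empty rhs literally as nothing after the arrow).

aab->a; baa->

  | baab => b
  | aababb => aabb => ab
  | baaba => ba
  | bba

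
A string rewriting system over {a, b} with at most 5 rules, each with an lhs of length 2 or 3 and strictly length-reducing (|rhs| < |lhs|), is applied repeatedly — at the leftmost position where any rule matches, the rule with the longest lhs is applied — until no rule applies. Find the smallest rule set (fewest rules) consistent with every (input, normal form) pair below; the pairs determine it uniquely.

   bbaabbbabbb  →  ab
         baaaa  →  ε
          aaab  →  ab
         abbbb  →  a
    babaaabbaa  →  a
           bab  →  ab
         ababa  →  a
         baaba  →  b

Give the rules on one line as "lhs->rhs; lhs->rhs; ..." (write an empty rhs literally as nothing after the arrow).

  | bbaabbbabbb => aabbbabbb => bbbbabbb => bbabbb => abbb => ab
  | baaaa => abaa => aab => bb => ε
  | aaab => bab => ab
  | abbbb => abb => a

aa->b; ba->a; baa->ab; bb->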